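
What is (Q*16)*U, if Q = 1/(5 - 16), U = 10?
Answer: -160/11 ≈ -14.545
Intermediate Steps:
Q = -1/11 (Q = 1/(-11) = -1/11 ≈ -0.090909)
(Q*16)*U = -1/11*16*10 = -16/11*10 = -160/11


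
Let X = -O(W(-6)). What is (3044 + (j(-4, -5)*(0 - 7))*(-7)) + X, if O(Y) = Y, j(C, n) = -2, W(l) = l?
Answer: 2952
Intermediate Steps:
X = 6 (X = -1*(-6) = 6)
(3044 + (j(-4, -5)*(0 - 7))*(-7)) + X = (3044 - 2*(0 - 7)*(-7)) + 6 = (3044 - 2*(-7)*(-7)) + 6 = (3044 + 14*(-7)) + 6 = (3044 - 98) + 6 = 2946 + 6 = 2952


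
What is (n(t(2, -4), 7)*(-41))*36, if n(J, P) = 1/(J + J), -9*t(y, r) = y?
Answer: 3321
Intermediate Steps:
t(y, r) = -y/9
n(J, P) = 1/(2*J)
(n(t(2, -4), 7)*(-41))*36 = ((1/(2*((-⅑*2))))*(-41))*36 = ((1/(2*(-2/9)))*(-41))*36 = (((½)*(-9/2))*(-41))*36 = -9/4*(-41)*36 = (369/4)*36 = 3321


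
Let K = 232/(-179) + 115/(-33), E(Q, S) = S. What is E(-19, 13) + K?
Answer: 48550/5907 ≈ 8.2191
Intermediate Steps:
K = -28241/5907 (K = 232*(-1/179) + 115*(-1/33) = -232/179 - 115/33 = -28241/5907 ≈ -4.7809)
E(-19, 13) + K = 13 - 28241/5907 = 48550/5907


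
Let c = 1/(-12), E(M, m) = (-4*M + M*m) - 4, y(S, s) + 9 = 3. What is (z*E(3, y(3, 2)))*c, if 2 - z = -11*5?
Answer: 323/2 ≈ 161.50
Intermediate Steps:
z = 57 (z = 2 - (-11)*5 = 2 - 1*(-55) = 2 + 55 = 57)
y(S, s) = -6 (y(S, s) = -9 + 3 = -6)
E(M, m) = -4 - 4*M + M*m
c = -1/12 ≈ -0.083333
(z*E(3, y(3, 2)))*c = (57*(-4 - 4*3 + 3*(-6)))*(-1/12) = (57*(-4 - 12 - 18))*(-1/12) = (57*(-34))*(-1/12) = -1938*(-1/12) = 323/2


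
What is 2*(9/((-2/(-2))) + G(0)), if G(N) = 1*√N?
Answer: 18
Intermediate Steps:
G(N) = √N
2*(9/((-2/(-2))) + G(0)) = 2*(9/((-2/(-2))) + √0) = 2*(9/((-2*(-½))) + 0) = 2*(9/1 + 0) = 2*(9*1 + 0) = 2*(9 + 0) = 2*9 = 18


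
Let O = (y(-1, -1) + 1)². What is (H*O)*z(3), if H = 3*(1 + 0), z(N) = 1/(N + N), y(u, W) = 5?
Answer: 18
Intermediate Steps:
z(N) = 1/(2*N)
O = 36 (O = (5 + 1)² = 6² = 36)
H = 3 (H = 3*1 = 3)
(H*O)*z(3) = (3*36)*((½)/3) = 108*((½)*(⅓)) = 108*(⅙) = 18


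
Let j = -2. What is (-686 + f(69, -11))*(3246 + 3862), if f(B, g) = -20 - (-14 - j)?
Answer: -4932952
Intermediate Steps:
f(B, g) = -8 (f(B, g) = -20 - (-14 - 1*(-2)) = -20 - (-14 + 2) = -20 - 1*(-12) = -20 + 12 = -8)
(-686 + f(69, -11))*(3246 + 3862) = (-686 - 8)*(3246 + 3862) = -694*7108 = -4932952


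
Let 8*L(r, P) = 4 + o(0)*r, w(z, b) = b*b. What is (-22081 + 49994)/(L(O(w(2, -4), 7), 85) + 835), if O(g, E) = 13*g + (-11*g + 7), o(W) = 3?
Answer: 223304/6801 ≈ 32.834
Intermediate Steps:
w(z, b) = b²
O(g, E) = 7 + 2*g (O(g, E) = 13*g + (7 - 11*g) = 7 + 2*g)
L(r, P) = ½ + 3*r/8 (L(r, P) = (4 + 3*r)/8 = ½ + 3*r/8)
(-22081 + 49994)/(L(O(w(2, -4), 7), 85) + 835) = (-22081 + 49994)/((½ + 3*(7 + 2*(-4)²)/8) + 835) = 27913/((½ + 3*(7 + 2*16)/8) + 835) = 27913/((½ + 3*(7 + 32)/8) + 835) = 27913/((½ + (3/8)*39) + 835) = 27913/((½ + 117/8) + 835) = 27913/(121/8 + 835) = 27913/(6801/8) = 27913*(8/6801) = 223304/6801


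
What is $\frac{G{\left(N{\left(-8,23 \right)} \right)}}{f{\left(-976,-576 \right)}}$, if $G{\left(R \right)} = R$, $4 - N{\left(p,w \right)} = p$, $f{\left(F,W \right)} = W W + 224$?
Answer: $\frac{3}{83000} \approx 3.6145 \cdot 10^{-5}$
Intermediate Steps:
$f{\left(F,W \right)} = 224 + W^{2}$ ($f{\left(F,W \right)} = W^{2} + 224 = 224 + W^{2}$)
$N{\left(p,w \right)} = 4 - p$
$\frac{G{\left(N{\left(-8,23 \right)} \right)}}{f{\left(-976,-576 \right)}} = \frac{4 - -8}{224 + \left(-576\right)^{2}} = \frac{4 + 8}{224 + 331776} = \frac{12}{332000} = 12 \cdot \frac{1}{332000} = \frac{3}{83000}$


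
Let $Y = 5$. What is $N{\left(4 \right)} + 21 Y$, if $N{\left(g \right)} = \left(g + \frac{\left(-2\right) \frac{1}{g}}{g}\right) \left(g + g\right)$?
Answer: $136$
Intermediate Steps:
$N{\left(g \right)} = 2 g \left(g - \frac{2}{g^{2}}\right)$ ($N{\left(g \right)} = \left(g - \frac{2}{g^{2}}\right) 2 g = 2 g \left(g - \frac{2}{g^{2}}\right)$)
$N{\left(4 \right)} + 21 Y = \frac{2 \left(-2 + 4^{3}\right)}{4} + 21 \cdot 5 = 2 \cdot \frac{1}{4} \left(-2 + 64\right) + 105 = 2 \cdot \frac{1}{4} \cdot 62 + 105 = 31 + 105 = 136$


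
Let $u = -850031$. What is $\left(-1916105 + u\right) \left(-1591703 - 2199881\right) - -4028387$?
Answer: $10488041027811$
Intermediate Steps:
$\left(-1916105 + u\right) \left(-1591703 - 2199881\right) - -4028387 = \left(-1916105 - 850031\right) \left(-1591703 - 2199881\right) - -4028387 = \left(-2766136\right) \left(-3791584\right) + 4028387 = 10488036999424 + 4028387 = 10488041027811$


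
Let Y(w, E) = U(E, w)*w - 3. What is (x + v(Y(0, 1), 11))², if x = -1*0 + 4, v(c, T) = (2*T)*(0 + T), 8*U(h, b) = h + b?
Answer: 60516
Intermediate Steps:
U(h, b) = b/8 + h/8 (U(h, b) = (h + b)/8 = (b + h)/8 = b/8 + h/8)
Y(w, E) = -3 + w*(E/8 + w/8) (Y(w, E) = (w/8 + E/8)*w - 3 = (E/8 + w/8)*w - 3 = w*(E/8 + w/8) - 3 = -3 + w*(E/8 + w/8))
v(c, T) = 2*T² (v(c, T) = (2*T)*T = 2*T²)
x = 4 (x = 0 + 4 = 4)
(x + v(Y(0, 1), 11))² = (4 + 2*11²)² = (4 + 2*121)² = (4 + 242)² = 246² = 60516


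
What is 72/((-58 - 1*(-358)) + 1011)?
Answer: 24/437 ≈ 0.054920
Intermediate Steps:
72/((-58 - 1*(-358)) + 1011) = 72/((-58 + 358) + 1011) = 72/(300 + 1011) = 72/1311 = 72*(1/1311) = 24/437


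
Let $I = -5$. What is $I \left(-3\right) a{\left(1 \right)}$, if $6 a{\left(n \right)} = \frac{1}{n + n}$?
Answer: $\frac{5}{4} \approx 1.25$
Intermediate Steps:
$a{\left(n \right)} = \frac{1}{12 n}$ ($a{\left(n \right)} = \frac{1}{6 \left(n + n\right)} = \frac{1}{6 \cdot 2 n} = \frac{\frac{1}{2} \frac{1}{n}}{6} = \frac{1}{12 n}$)
$I \left(-3\right) a{\left(1 \right)} = \left(-5\right) \left(-3\right) \frac{1}{12 \cdot 1} = 15 \cdot \frac{1}{12} \cdot 1 = 15 \cdot \frac{1}{12} = \frac{5}{4}$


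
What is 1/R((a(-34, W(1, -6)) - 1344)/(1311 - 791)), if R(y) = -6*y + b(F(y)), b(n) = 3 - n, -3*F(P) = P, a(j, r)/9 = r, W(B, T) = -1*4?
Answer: 26/469 ≈ 0.055437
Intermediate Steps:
W(B, T) = -4
a(j, r) = 9*r
F(P) = -P/3
R(y) = 3 - 17*y/3 (R(y) = -6*y + (3 - (-1)*y/3) = -6*y + (3 + y/3) = 3 - 17*y/3)
1/R((a(-34, W(1, -6)) - 1344)/(1311 - 791)) = 1/(3 - 17*(9*(-4) - 1344)/(3*(1311 - 791))) = 1/(3 - 17*(-36 - 1344)/(3*520)) = 1/(3 - (-7820)/520) = 1/(3 - 17/3*(-69/26)) = 1/(3 + 391/26) = 1/(469/26) = 26/469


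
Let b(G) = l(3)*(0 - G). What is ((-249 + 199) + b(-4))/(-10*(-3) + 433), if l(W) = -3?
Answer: -62/463 ≈ -0.13391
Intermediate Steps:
b(G) = 3*G (b(G) = -3*(0 - G) = -(-3)*G = 3*G)
((-249 + 199) + b(-4))/(-10*(-3) + 433) = ((-249 + 199) + 3*(-4))/(-10*(-3) + 433) = (-50 - 12)/(30 + 433) = -62/463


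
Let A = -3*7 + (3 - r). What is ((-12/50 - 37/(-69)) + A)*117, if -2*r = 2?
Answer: -1123746/575 ≈ -1954.3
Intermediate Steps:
r = -1 (r = -1/2*2 = -1)
A = -17 (A = -3*7 + (3 - 1*(-1)) = -21 + (3 + 1) = -21 + 4 = -17)
((-12/50 - 37/(-69)) + A)*117 = ((-12/50 - 37/(-69)) - 17)*117 = ((-12*1/50 - 37*(-1/69)) - 17)*117 = ((-6/25 + 37/69) - 17)*117 = (511/1725 - 17)*117 = -28814/1725*117 = -1123746/575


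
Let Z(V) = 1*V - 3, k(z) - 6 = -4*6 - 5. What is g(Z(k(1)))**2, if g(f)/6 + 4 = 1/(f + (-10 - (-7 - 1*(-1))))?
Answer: 14641/25 ≈ 585.64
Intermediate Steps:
k(z) = -23 (k(z) = 6 + (-4*6 - 5) = 6 + (-24 - 5) = 6 - 29 = -23)
Z(V) = -3 + V (Z(V) = V - 3 = -3 + V)
g(f) = -24 + 6/(-4 + f) (g(f) = -24 + 6/(f + (-10 - (-7 - 1*(-1)))) = -24 + 6/(f + (-10 - (-7 + 1))) = -24 + 6/(f + (-10 - 1*(-6))) = -24 + 6/(f + (-10 + 6)) = -24 + 6/(f - 4) = -24 + 6/(-4 + f))
g(Z(k(1)))**2 = (6*(17 - 4*(-3 - 23))/(-4 + (-3 - 23)))**2 = (6*(17 - 4*(-26))/(-4 - 26))**2 = (6*(17 + 104)/(-30))**2 = (6*(-1/30)*121)**2 = (-121/5)**2 = 14641/25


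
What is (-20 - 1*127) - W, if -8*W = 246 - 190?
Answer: -140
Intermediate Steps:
W = -7 (W = -(246 - 190)/8 = -⅛*56 = -7)
(-20 - 1*127) - W = (-20 - 1*127) - 1*(-7) = (-20 - 127) + 7 = -147 + 7 = -140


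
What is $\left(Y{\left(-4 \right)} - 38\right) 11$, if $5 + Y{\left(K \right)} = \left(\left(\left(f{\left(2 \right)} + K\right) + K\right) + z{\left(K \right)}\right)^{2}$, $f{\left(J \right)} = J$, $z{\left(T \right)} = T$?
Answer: $627$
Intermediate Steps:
$Y{\left(K \right)} = -5 + \left(2 + 3 K\right)^{2}$ ($Y{\left(K \right)} = -5 + \left(\left(\left(2 + K\right) + K\right) + K\right)^{2} = -5 + \left(\left(2 + 2 K\right) + K\right)^{2} = -5 + \left(2 + 3 K\right)^{2}$)
$\left(Y{\left(-4 \right)} - 38\right) 11 = \left(\left(-5 + \left(2 + 3 \left(-4\right)\right)^{2}\right) - 38\right) 11 = \left(\left(-5 + \left(2 - 12\right)^{2}\right) - 38\right) 11 = \left(\left(-5 + \left(-10\right)^{2}\right) - 38\right) 11 = \left(\left(-5 + 100\right) - 38\right) 11 = \left(95 - 38\right) 11 = 57 \cdot 11 = 627$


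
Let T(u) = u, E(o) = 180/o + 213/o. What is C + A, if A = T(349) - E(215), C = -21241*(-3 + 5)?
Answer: -9058988/215 ≈ -42135.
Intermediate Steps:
E(o) = 393/o
C = -42482 (C = -21241*2 = -42482)
A = 74642/215 (A = 349 - 393/215 = 74642/215 ≈ 347.17)
C + A = -42482 + 74642/215 = -9058988/215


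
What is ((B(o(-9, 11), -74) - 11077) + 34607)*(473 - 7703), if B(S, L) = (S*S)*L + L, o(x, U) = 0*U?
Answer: -169586880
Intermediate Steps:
o(x, U) = 0
B(S, L) = L + L*S**2 (B(S, L) = S**2*L + L = L*S**2 + L = L + L*S**2)
((B(o(-9, 11), -74) - 11077) + 34607)*(473 - 7703) = ((-74*(1 + 0**2) - 11077) + 34607)*(473 - 7703) = ((-74*(1 + 0) - 11077) + 34607)*(-7230) = ((-74*1 - 11077) + 34607)*(-7230) = ((-74 - 11077) + 34607)*(-7230) = (-11151 + 34607)*(-7230) = 23456*(-7230) = -169586880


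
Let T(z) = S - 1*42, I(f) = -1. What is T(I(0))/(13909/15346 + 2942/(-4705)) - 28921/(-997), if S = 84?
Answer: 3610345748693/20233031261 ≈ 178.44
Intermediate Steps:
T(z) = 42 (T(z) = 84 - 1*42 = 84 - 42 = 42)
T(I(0))/(13909/15346 + 2942/(-4705)) - 28921/(-997) = 42/(13909/15346 + 2942/(-4705)) - 28921/(-997) = 42/(13909*(1/15346) + 2942*(-1/4705)) - 28921*(-1/997) = 42/(13909/15346 - 2942/4705) + 28921/997 = 42/(20293913/72202930) + 28921/997 = 42*(72202930/20293913) + 28921/997 = 3032523060/20293913 + 28921/997 = 3610345748693/20233031261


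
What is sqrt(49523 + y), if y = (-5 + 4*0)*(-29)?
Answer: 2*sqrt(12417) ≈ 222.86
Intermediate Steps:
y = 145 (y = (-5 + 0)*(-29) = -5*(-29) = 145)
sqrt(49523 + y) = sqrt(49523 + 145) = sqrt(49668) = 2*sqrt(12417)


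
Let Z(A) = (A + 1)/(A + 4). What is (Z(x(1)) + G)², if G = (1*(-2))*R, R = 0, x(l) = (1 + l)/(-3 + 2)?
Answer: ¼ ≈ 0.25000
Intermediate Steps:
x(l) = -1 - l (x(l) = (1 + l)/(-1) = (1 + l)*(-1) = -1 - l)
Z(A) = (1 + A)/(4 + A)
G = 0 (G = (1*(-2))*0 = -2*0 = 0)
(Z(x(1)) + G)² = ((1 + (-1 - 1*1))/(4 + (-1 - 1*1)) + 0)² = ((1 + (-1 - 1))/(4 + (-1 - 1)) + 0)² = ((1 - 2)/(4 - 2) + 0)² = (-1/2 + 0)² = ((½)*(-1) + 0)² = (-½ + 0)² = (-½)² = ¼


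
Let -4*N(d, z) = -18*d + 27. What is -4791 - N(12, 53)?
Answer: -19353/4 ≈ -4838.3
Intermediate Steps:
N(d, z) = -27/4 + 9*d/2 (N(d, z) = -(-18*d + 27)/4 = -(27 - 18*d)/4 = -27/4 + 9*d/2)
-4791 - N(12, 53) = -4791 - (-27/4 + (9/2)*12) = -4791 - (-27/4 + 54) = -4791 - 1*189/4 = -4791 - 189/4 = -19353/4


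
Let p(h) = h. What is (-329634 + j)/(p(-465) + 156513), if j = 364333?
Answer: 34699/156048 ≈ 0.22236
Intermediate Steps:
(-329634 + j)/(p(-465) + 156513) = (-329634 + 364333)/(-465 + 156513) = 34699/156048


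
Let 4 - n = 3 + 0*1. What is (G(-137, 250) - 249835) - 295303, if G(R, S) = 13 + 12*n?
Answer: -545113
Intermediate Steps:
n = 1 (n = 4 - (3 + 0*1) = 4 - (3 + 0) = 4 - 1*3 = 4 - 3 = 1)
G(R, S) = 25 (G(R, S) = 13 + 12*1 = 13 + 12 = 25)
(G(-137, 250) - 249835) - 295303 = (25 - 249835) - 295303 = -249810 - 295303 = -545113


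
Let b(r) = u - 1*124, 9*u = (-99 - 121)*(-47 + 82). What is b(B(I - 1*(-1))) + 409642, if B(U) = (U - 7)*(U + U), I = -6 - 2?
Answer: 3677962/9 ≈ 4.0866e+5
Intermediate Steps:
I = -8
B(U) = 2*U*(-7 + U) (B(U) = (-7 + U)*(2*U) = 2*U*(-7 + U))
u = -7700/9 (u = ((-99 - 121)*(-47 + 82))/9 = (-220*35)/9 = (⅑)*(-7700) = -7700/9 ≈ -855.56)
b(r) = -8816/9 (b(r) = -7700/9 - 1*124 = -7700/9 - 124 = -8816/9)
b(B(I - 1*(-1))) + 409642 = -8816/9 + 409642 = 3677962/9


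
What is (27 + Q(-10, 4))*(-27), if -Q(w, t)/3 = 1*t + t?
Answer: -81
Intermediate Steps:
Q(w, t) = -6*t (Q(w, t) = -3*(1*t + t) = -3*(t + t) = -6*t)
(27 + Q(-10, 4))*(-27) = (27 - 6*4)*(-27) = (27 - 24)*(-27) = 3*(-27) = -81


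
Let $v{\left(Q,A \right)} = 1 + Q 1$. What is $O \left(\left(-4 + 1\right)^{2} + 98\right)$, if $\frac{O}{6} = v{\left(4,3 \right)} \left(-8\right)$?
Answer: $-25680$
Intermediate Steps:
$v{\left(Q,A \right)} = 1 + Q$
$O = -240$ ($O = 6 \left(1 + 4\right) \left(-8\right) = 6 \cdot 5 \left(-8\right) = 6 \left(-40\right) = -240$)
$O \left(\left(-4 + 1\right)^{2} + 98\right) = - 240 \left(\left(-4 + 1\right)^{2} + 98\right) = - 240 \left(\left(-3\right)^{2} + 98\right) = - 240 \left(9 + 98\right) = \left(-240\right) 107 = -25680$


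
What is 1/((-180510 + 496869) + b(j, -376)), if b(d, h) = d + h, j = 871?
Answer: 1/316854 ≈ 3.1560e-6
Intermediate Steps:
1/((-180510 + 496869) + b(j, -376)) = 1/((-180510 + 496869) + (871 - 376)) = 1/(316359 + 495) = 1/316854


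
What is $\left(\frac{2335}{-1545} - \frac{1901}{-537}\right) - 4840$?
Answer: $- \frac{267593030}{55311} \approx -4838.0$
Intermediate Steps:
$\left(\frac{2335}{-1545} - \frac{1901}{-537}\right) - 4840 = \left(2335 \left(- \frac{1}{1545}\right) - - \frac{1901}{537}\right) - 4840 = \left(- \frac{467}{309} + \frac{1901}{537}\right) - 4840 = \frac{112210}{55311} - 4840 = - \frac{267593030}{55311}$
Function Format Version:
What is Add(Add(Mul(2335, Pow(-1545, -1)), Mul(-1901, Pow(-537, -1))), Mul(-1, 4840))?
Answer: Rational(-267593030, 55311) ≈ -4838.0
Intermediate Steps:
Add(Add(Mul(2335, Pow(-1545, -1)), Mul(-1901, Pow(-537, -1))), Mul(-1, 4840)) = Add(Add(Mul(2335, Rational(-1, 1545)), Mul(-1901, Rational(-1, 537))), -4840) = Add(Add(Rational(-467, 309), Rational(1901, 537)), -4840) = Add(Rational(112210, 55311), -4840) = Rational(-267593030, 55311)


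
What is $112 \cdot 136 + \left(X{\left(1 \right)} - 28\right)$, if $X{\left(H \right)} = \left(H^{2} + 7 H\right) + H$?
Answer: $15213$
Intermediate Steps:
$X{\left(H \right)} = H^{2} + 8 H$
$112 \cdot 136 + \left(X{\left(1 \right)} - 28\right) = 112 \cdot 136 + \left(1 \left(8 + 1\right) - 28\right) = 15232 + \left(1 \cdot 9 - 28\right) = 15232 + \left(9 - 28\right) = 15232 - 19 = 15213$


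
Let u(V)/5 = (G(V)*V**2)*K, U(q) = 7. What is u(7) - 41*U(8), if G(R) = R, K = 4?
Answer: 6573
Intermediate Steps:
u(V) = 20*V**3 (u(V) = 5*((V*V**2)*4) = 5*(V**3*4) = 5*(4*V**3) = 20*V**3)
u(7) - 41*U(8) = 20*7**3 - 41*7 = 20*343 - 287 = 6860 - 287 = 6573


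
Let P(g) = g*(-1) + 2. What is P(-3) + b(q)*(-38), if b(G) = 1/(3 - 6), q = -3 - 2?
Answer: 53/3 ≈ 17.667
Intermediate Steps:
P(g) = 2 - g (P(g) = -g + 2 = 2 - g)
q = -5
b(G) = -1/3 (b(G) = 1/(-3) = -1/3)
P(-3) + b(q)*(-38) = (2 - 1*(-3)) - 1/3*(-38) = (2 + 3) + 38/3 = 5 + 38/3 = 53/3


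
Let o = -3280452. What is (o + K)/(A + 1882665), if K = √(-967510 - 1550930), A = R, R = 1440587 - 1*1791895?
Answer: -3280452/1531357 + 2*I*√629610/1531357 ≈ -2.1422 + 0.0010363*I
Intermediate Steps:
R = -351308 (R = 1440587 - 1791895 = -351308)
A = -351308
K = 2*I*√629610 (K = √(-2518440) = 2*I*√629610 ≈ 1587.0*I)
(o + K)/(A + 1882665) = (-3280452 + 2*I*√629610)/(-351308 + 1882665) = (-3280452 + 2*I*√629610)/1531357 = (-3280452 + 2*I*√629610)*(1/1531357) = -3280452/1531357 + 2*I*√629610/1531357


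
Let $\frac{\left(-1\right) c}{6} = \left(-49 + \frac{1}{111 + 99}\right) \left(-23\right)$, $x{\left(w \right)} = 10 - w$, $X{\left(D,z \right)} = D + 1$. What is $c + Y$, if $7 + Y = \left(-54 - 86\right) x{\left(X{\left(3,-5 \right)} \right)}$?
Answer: $- \frac{266292}{35} \approx -7608.3$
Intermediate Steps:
$X{\left(D,z \right)} = 1 + D$
$c = - \frac{236647}{35}$ ($c = - 6 \left(-49 + \frac{1}{111 + 99}\right) \left(-23\right) = - 6 \left(-49 + \frac{1}{210}\right) \left(-23\right) = - 6 \left(\left(- \frac{10289}{210}\right) \left(-23\right)\right) = \left(-6\right) \frac{236647}{210} = - \frac{236647}{35} \approx -6761.3$)
$Y = -847$ ($Y = -7 + \left(-54 - 86\right) \left(10 - \left(1 + 3\right)\right) = -7 - 140 \left(10 - 4\right) = -7 - 840 = -847$)
$c + Y = - \frac{236647}{35} - 847 = - \frac{266292}{35}$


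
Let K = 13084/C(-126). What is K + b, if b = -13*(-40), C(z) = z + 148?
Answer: 12262/11 ≈ 1114.7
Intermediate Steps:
C(z) = 148 + z
K = 6542/11 (K = 13084/(148 - 126) = 13084/22 = 13084*(1/22) = 6542/11 ≈ 594.73)
b = 520
K + b = 6542/11 + 520 = 12262/11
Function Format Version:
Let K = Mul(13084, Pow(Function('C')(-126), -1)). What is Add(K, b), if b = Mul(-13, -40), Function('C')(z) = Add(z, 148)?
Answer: Rational(12262, 11) ≈ 1114.7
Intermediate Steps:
Function('C')(z) = Add(148, z)
K = Rational(6542, 11) (K = Mul(13084, Pow(Add(148, -126), -1)) = Mul(13084, Pow(22, -1)) = Mul(13084, Rational(1, 22)) = Rational(6542, 11) ≈ 594.73)
b = 520
Add(K, b) = Add(Rational(6542, 11), 520) = Rational(12262, 11)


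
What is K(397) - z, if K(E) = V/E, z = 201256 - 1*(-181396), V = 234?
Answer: -151912610/397 ≈ -3.8265e+5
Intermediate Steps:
z = 382652 (z = 201256 + 181396 = 382652)
K(E) = 234/E
K(397) - z = 234/397 - 1*382652 = 234*(1/397) - 382652 = 234/397 - 382652 = -151912610/397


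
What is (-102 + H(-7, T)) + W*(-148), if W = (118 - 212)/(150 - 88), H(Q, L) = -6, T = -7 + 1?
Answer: 3608/31 ≈ 116.39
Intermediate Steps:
T = -6
W = -47/31 (W = -94/62 = -94*1/62 = -47/31 ≈ -1.5161)
(-102 + H(-7, T)) + W*(-148) = (-102 - 6) - 47/31*(-148) = -108 + 6956/31 = 3608/31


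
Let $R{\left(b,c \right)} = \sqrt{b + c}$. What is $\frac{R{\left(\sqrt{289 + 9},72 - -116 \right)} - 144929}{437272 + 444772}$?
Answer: $- \frac{144929}{882044} + \frac{\sqrt{188 + \sqrt{298}}}{882044} \approx -0.16429$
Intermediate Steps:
$\frac{R{\left(\sqrt{289 + 9},72 - -116 \right)} - 144929}{437272 + 444772} = \frac{\sqrt{\sqrt{289 + 9} + \left(72 - -116\right)} - 144929}{437272 + 444772} = \frac{\sqrt{\sqrt{298} + \left(72 + 116\right)} - 144929}{882044} = \left(\sqrt{\sqrt{298} + 188} - 144929\right) \frac{1}{882044} = \left(\sqrt{188 + \sqrt{298}} - 144929\right) \frac{1}{882044} = \left(-144929 + \sqrt{188 + \sqrt{298}}\right) \frac{1}{882044} = - \frac{144929}{882044} + \frac{\sqrt{188 + \sqrt{298}}}{882044}$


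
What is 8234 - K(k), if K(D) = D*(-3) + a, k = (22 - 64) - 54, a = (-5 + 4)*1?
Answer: 7947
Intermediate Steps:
a = -1 (a = -1*1 = -1)
k = -96 (k = -42 - 54 = -96)
K(D) = -1 - 3*D (K(D) = D*(-3) - 1 = -3*D - 1 = -1 - 3*D)
8234 - K(k) = 8234 - (-1 - 3*(-96)) = 8234 - (-1 + 288) = 8234 - 1*287 = 8234 - 287 = 7947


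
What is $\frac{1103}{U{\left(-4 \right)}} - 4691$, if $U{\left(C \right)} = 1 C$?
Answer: $- \frac{19867}{4} \approx -4966.8$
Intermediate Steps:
$U{\left(C \right)} = C$
$\frac{1103}{U{\left(-4 \right)}} - 4691 = \frac{1103}{-4} - 4691 = 1103 \left(- \frac{1}{4}\right) - 4691 = - \frac{1103}{4} - 4691 = - \frac{19867}{4}$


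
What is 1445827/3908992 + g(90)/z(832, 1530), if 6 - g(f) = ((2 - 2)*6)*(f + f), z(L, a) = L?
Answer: 19162219/50816896 ≈ 0.37708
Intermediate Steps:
g(f) = 6 (g(f) = 6 - (2 - 2)*6*(f + f) = 6 - 0*6*2*f = 6 - 0*2*f = 6 - 1*0 = 6 + 0 = 6)
1445827/3908992 + g(90)/z(832, 1530) = 1445827/3908992 + 6/832 = 1445827*(1/3908992) + 6*(1/832) = 1445827/3908992 + 3/416 = 19162219/50816896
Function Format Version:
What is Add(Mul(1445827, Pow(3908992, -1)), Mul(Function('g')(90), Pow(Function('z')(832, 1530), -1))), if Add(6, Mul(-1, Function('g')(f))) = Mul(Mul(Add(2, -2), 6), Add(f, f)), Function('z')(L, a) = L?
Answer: Rational(19162219, 50816896) ≈ 0.37708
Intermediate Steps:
Function('g')(f) = 6 (Function('g')(f) = Add(6, Mul(-1, Mul(Mul(Add(2, -2), 6), Add(f, f)))) = Add(6, Mul(-1, Mul(Mul(0, 6), Mul(2, f)))) = Add(6, Mul(-1, Mul(0, Mul(2, f)))) = Add(6, Mul(-1, 0)) = Add(6, 0) = 6)
Add(Mul(1445827, Pow(3908992, -1)), Mul(Function('g')(90), Pow(Function('z')(832, 1530), -1))) = Add(Mul(1445827, Pow(3908992, -1)), Mul(6, Pow(832, -1))) = Add(Mul(1445827, Rational(1, 3908992)), Mul(6, Rational(1, 832))) = Add(Rational(1445827, 3908992), Rational(3, 416)) = Rational(19162219, 50816896)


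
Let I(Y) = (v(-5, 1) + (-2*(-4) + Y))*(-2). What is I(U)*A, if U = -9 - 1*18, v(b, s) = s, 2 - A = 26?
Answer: -864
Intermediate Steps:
A = -24 (A = 2 - 1*26 = 2 - 26 = -24)
U = -27 (U = -9 - 18 = -27)
I(Y) = -18 - 2*Y (I(Y) = (1 + (-2*(-4) + Y))*(-2) = (1 + (8 + Y))*(-2) = (9 + Y)*(-2) = -18 - 2*Y)
I(U)*A = (-18 - 2*(-27))*(-24) = (-18 + 54)*(-24) = 36*(-24) = -864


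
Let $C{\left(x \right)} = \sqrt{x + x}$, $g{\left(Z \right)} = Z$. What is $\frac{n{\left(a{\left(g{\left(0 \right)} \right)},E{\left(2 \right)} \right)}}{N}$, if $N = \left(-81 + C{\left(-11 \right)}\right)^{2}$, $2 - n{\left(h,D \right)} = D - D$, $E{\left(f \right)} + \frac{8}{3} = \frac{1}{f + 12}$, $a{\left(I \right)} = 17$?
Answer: $\frac{2}{\left(81 - i \sqrt{22}\right)^{2}} \approx 0.00030178 + 3.5068 \cdot 10^{-5} i$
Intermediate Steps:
$C{\left(x \right)} = \sqrt{2} \sqrt{x}$ ($C{\left(x \right)} = \sqrt{2 x} = \sqrt{2} \sqrt{x}$)
$E{\left(f \right)} = - \frac{8}{3} + \frac{1}{12 + f}$ ($E{\left(f \right)} = - \frac{8}{3} + \frac{1}{f + 12} = - \frac{8}{3} + \frac{1}{12 + f}$)
$n{\left(h,D \right)} = 2$ ($n{\left(h,D \right)} = 2 - \left(D - D\right) = 2 - 0 = 2 + 0 = 2$)
$N = \left(-81 + i \sqrt{22}\right)^{2}$ ($N = \left(-81 + \sqrt{2} \sqrt{-11}\right)^{2} = \left(-81 + \sqrt{2} i \sqrt{11}\right)^{2} = \left(-81 + i \sqrt{22}\right)^{2} \approx 6539.0 - 759.85 i$)
$\frac{n{\left(a{\left(g{\left(0 \right)} \right)},E{\left(2 \right)} \right)}}{N} = \frac{2}{\left(81 - i \sqrt{22}\right)^{2}}$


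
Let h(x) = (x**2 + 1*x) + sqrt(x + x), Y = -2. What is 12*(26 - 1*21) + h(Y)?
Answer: 62 + 2*I ≈ 62.0 + 2.0*I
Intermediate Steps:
h(x) = x + x**2 + sqrt(2)*sqrt(x) (h(x) = (x**2 + x) + sqrt(2*x) = (x + x**2) + sqrt(2)*sqrt(x) = x + x**2 + sqrt(2)*sqrt(x))
12*(26 - 1*21) + h(Y) = 12*(26 - 1*21) + (-2 + (-2)**2 + sqrt(2)*sqrt(-2)) = 12*(26 - 21) + (-2 + 4 + sqrt(2)*(I*sqrt(2))) = 12*5 + (-2 + 4 + 2*I) = 60 + (2 + 2*I) = 62 + 2*I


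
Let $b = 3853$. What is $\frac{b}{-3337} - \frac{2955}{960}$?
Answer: $- \frac{903981}{213568} \approx -4.2328$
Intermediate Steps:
$\frac{b}{-3337} - \frac{2955}{960} = \frac{3853}{-3337} - \frac{2955}{960} = 3853 \left(- \frac{1}{3337}\right) - \frac{197}{64} = - \frac{3853}{3337} - \frac{197}{64} = - \frac{903981}{213568}$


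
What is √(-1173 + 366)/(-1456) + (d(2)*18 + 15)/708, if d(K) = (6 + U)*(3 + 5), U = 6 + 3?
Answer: 725/236 - I*√807/1456 ≈ 3.072 - 0.019511*I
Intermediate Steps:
U = 9
d(K) = 120 (d(K) = (6 + 9)*(3 + 5) = 15*8 = 120)
√(-1173 + 366)/(-1456) + (d(2)*18 + 15)/708 = √(-1173 + 366)/(-1456) + (120*18 + 15)/708 = √(-807)*(-1/1456) + (2160 + 15)*(1/708) = (I*√807)*(-1/1456) + 2175*(1/708) = -I*√807/1456 + 725/236 = 725/236 - I*√807/1456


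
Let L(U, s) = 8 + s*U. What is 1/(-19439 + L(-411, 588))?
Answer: -1/261099 ≈ -3.8300e-6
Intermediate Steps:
L(U, s) = 8 + U*s
1/(-19439 + L(-411, 588)) = 1/(-19439 + (8 - 411*588)) = 1/(-19439 + (8 - 241668)) = 1/(-19439 - 241660) = 1/(-261099) = -1/261099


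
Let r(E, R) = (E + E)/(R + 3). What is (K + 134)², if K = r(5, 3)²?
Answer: 1515361/81 ≈ 18708.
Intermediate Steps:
r(E, R) = 2*E/(3 + R) (r(E, R) = (2*E)/(3 + R) = 2*E/(3 + R))
K = 25/9 (K = (2*5/(3 + 3))² = (2*5/6)² = (2*5*(⅙))² = (5/3)² = 25/9 ≈ 2.7778)
(K + 134)² = (25/9 + 134)² = (1231/9)² = 1515361/81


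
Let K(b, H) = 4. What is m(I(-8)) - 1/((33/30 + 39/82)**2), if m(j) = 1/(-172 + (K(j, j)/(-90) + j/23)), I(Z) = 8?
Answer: -7576075165/18539889274 ≈ -0.40864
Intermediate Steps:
m(j) = 1/(-7742/45 + j/23) (m(j) = 1/(-172 + (4/(-90) + j/23)) = 1/(-172 + (4*(-1/90) + j*(1/23))) = 1/(-172 + (-2/45 + j/23)) = 1/(-7742/45 + j/23))
m(I(-8)) - 1/((33/30 + 39/82)**2) = 1035/(-178066 + 45*8) - 1/((33/30 + 39/82)**2) = 1035/(-178066 + 360) - 1/((33*(1/30) + 39*(1/82))**2) = 1035/(-177706) - 1/((11/10 + 39/82)**2) = 1035*(-1/177706) - 1/((323/205)**2) = -1035/177706 - 1/104329/42025 = -1035/177706 - 1*42025/104329 = -1035/177706 - 42025/104329 = -7576075165/18539889274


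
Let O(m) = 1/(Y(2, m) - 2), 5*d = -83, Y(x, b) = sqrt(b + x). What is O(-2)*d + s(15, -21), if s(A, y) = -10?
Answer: -17/10 ≈ -1.7000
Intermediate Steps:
d = -83/5 (d = (1/5)*(-83) = -83/5 ≈ -16.600)
O(m) = 1/(-2 + sqrt(2 + m)) (O(m) = 1/(sqrt(m + 2) - 2) = 1/(sqrt(2 + m) - 2) = 1/(-2 + sqrt(2 + m)))
O(-2)*d + s(15, -21) = -83/5/(-2 + sqrt(2 - 2)) - 10 = -83/5/(-2 + sqrt(0)) - 10 = -83/5/(-2 + 0) - 10 = -83/5/(-2) - 10 = -1/2*(-83/5) - 10 = 83/10 - 10 = -17/10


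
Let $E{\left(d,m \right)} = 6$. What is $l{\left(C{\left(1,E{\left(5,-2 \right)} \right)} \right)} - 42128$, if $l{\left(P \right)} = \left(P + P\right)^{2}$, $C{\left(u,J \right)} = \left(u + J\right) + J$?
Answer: $-41452$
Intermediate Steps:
$C{\left(u,J \right)} = u + 2 J$ ($C{\left(u,J \right)} = \left(J + u\right) + J = u + 2 J$)
$l{\left(P \right)} = 4 P^{2}$ ($l{\left(P \right)} = \left(2 P\right)^{2} = 4 P^{2}$)
$l{\left(C{\left(1,E{\left(5,-2 \right)} \right)} \right)} - 42128 = 4 \left(1 + 2 \cdot 6\right)^{2} - 42128 = 4 \left(1 + 12\right)^{2} - 42128 = 4 \cdot 13^{2} - 42128 = 4 \cdot 169 - 42128 = 676 - 42128 = -41452$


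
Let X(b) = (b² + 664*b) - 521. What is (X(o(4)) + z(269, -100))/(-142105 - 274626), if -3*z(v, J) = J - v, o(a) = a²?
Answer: -10482/416731 ≈ -0.025153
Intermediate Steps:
X(b) = -521 + b² + 664*b
z(v, J) = -J/3 + v/3 (z(v, J) = -(J - v)/3 = -J/3 + v/3)
(X(o(4)) + z(269, -100))/(-142105 - 274626) = ((-521 + (4²)² + 664*4²) + (-⅓*(-100) + (⅓)*269))/(-142105 - 274626) = ((-521 + 16² + 664*16) + (100/3 + 269/3))/(-416731) = ((-521 + 256 + 10624) + 123)*(-1/416731) = (10359 + 123)*(-1/416731) = 10482*(-1/416731) = -10482/416731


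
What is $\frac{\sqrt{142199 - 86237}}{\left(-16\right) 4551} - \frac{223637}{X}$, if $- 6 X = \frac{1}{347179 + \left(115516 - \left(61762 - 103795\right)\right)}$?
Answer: $677255134416 - \frac{\sqrt{6218}}{24272} \approx 6.7726 \cdot 10^{11}$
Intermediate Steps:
$X = - \frac{1}{3028368}$ ($X = - \frac{1}{6 \left(347179 + \left(115516 - \left(61762 - 103795\right)\right)\right)} = - \frac{1}{6 \left(347179 + \left(115516 - -42033\right)\right)} = - \frac{1}{6 \left(347179 + \left(115516 + 42033\right)\right)} = - \frac{1}{6 \left(347179 + 157549\right)} = - \frac{1}{6 \cdot 504728} = \left(- \frac{1}{6}\right) \frac{1}{504728} = - \frac{1}{3028368} \approx -3.3021 \cdot 10^{-7}$)
$\frac{\sqrt{142199 - 86237}}{\left(-16\right) 4551} - \frac{223637}{X} = \frac{\sqrt{142199 - 86237}}{\left(-16\right) 4551} - \frac{223637}{- \frac{1}{3028368}} = \frac{\sqrt{55962}}{-72816} - -677255134416 = 3 \sqrt{6218} \left(- \frac{1}{72816}\right) + 677255134416 = - \frac{\sqrt{6218}}{24272} + 677255134416 = 677255134416 - \frac{\sqrt{6218}}{24272}$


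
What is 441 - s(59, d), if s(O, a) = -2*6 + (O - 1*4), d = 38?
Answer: 398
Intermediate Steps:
s(O, a) = -16 + O (s(O, a) = -12 + (O - 4) = -12 + (-4 + O) = -16 + O)
441 - s(59, d) = 441 - (-16 + 59) = 441 - 1*43 = 441 - 43 = 398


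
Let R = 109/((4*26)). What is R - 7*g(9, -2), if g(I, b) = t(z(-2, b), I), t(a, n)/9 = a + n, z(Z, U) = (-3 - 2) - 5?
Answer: 6661/104 ≈ 64.048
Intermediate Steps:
z(Z, U) = -10 (z(Z, U) = -5 - 5 = -10)
t(a, n) = 9*a + 9*n (t(a, n) = 9*(a + n) = 9*a + 9*n)
g(I, b) = -90 + 9*I (g(I, b) = 9*(-10) + 9*I = -90 + 9*I)
R = 109/104 ≈ 1.0481
R - 7*g(9, -2) = 109/104 - 7*(-90 + 9*9) = 109/104 - 7*(-90 + 81) = 109/104 - 7*(-9) = 109/104 + 63 = 6661/104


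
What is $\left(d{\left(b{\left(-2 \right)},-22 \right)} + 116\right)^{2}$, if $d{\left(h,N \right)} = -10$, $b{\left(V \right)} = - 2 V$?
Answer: $11236$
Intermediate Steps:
$\left(d{\left(b{\left(-2 \right)},-22 \right)} + 116\right)^{2} = \left(-10 + 116\right)^{2} = 106^{2} = 11236$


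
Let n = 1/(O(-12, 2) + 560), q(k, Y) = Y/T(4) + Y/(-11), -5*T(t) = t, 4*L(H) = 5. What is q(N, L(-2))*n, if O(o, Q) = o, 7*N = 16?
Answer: -295/96448 ≈ -0.0030586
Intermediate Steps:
N = 16/7 (N = (⅐)*16 = 16/7 ≈ 2.2857)
L(H) = 5/4 (L(H) = (¼)*5 = 5/4)
T(t) = -t/5
q(k, Y) = -59*Y/44 (q(k, Y) = Y/((-⅕*4)) + Y/(-11) = Y/(-⅘) + Y*(-1/11) = Y*(-5/4) - Y/11 = -5*Y/4 - Y/11 = -59*Y/44)
n = 1/548 (n = 1/(-12 + 560) = 1/548 ≈ 0.0018248)
q(N, L(-2))*n = -59/44*5/4*(1/548) = -295/176*1/548 = -295/96448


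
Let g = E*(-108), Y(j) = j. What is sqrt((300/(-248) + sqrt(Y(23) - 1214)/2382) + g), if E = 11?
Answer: sqrt(-6484333401882 + 2289102*I*sqrt(1191))/73842 ≈ 0.00021007 + 34.485*I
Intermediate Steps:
g = -1188 (g = 11*(-108) = -1188)
sqrt((300/(-248) + sqrt(Y(23) - 1214)/2382) + g) = sqrt((300/(-248) + sqrt(23 - 1214)/2382) - 1188) = sqrt((300*(-1/248) + sqrt(-1191)*(1/2382)) - 1188) = sqrt((-75/62 + (I*sqrt(1191))*(1/2382)) - 1188) = sqrt((-75/62 + I*sqrt(1191)/2382) - 1188) = sqrt(-73731/62 + I*sqrt(1191)/2382)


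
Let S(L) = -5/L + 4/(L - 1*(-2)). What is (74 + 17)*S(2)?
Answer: -273/2 ≈ -136.50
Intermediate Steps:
S(L) = -5/L + 4/(2 + L) (S(L) = -5/L + 4/(L + 2) = -5/L + 4/(2 + L))
(74 + 17)*S(2) = (74 + 17)*((-10 - 1*2)/(2*(2 + 2))) = 91*((½)*(-10 - 2)/4) = 91*((½)*(¼)*(-12)) = 91*(-3/2) = -273/2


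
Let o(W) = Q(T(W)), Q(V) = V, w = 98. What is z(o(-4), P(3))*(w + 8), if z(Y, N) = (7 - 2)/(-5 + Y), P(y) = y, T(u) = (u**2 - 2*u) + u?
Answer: 106/3 ≈ 35.333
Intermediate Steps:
T(u) = u**2 - u
o(W) = W*(-1 + W)
z(Y, N) = 5/(-5 + Y)
z(o(-4), P(3))*(w + 8) = (5/(-5 - 4*(-1 - 4)))*(98 + 8) = (5/(-5 - 4*(-5)))*106 = (5/(-5 + 20))*106 = (5/15)*106 = (5*(1/15))*106 = (1/3)*106 = 106/3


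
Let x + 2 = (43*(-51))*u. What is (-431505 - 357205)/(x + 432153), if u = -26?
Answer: -788710/489169 ≈ -1.6123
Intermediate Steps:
x = 57016 (x = -2 + (43*(-51))*(-26) = -2 - 2193*(-26) = -2 + 57018 = 57016)
(-431505 - 357205)/(x + 432153) = (-431505 - 357205)/(57016 + 432153) = -788710/489169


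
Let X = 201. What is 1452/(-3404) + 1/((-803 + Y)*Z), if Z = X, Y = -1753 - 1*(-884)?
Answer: -121994987/285997272 ≈ -0.42656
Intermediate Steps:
Y = -869 (Y = -1753 + 884 = -869)
Z = 201
1452/(-3404) + 1/((-803 + Y)*Z) = 1452/(-3404) + 1/(-803 - 869*201) = 1452*(-1/3404) + (1/201)/(-1672) = -363/851 - 1/1672*1/201 = -363/851 - 1/336072 = -121994987/285997272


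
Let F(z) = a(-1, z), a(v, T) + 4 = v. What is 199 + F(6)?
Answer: 194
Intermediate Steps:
a(v, T) = -4 + v
F(z) = -5 (F(z) = -4 - 1 = -5)
199 + F(6) = 199 - 5 = 194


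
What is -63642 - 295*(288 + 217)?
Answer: -212617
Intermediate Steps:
-63642 - 295*(288 + 217) = -63642 - 295*505 = -63642 - 148975 = -212617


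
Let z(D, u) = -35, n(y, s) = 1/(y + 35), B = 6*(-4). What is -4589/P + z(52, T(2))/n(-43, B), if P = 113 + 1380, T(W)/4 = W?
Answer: 413451/1493 ≈ 276.93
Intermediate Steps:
B = -24
n(y, s) = 1/(35 + y)
T(W) = 4*W
P = 1493
-4589/P + z(52, T(2))/n(-43, B) = -4589/1493 - 35/(1/(35 - 43)) = -4589*1/1493 - 35/(1/(-8)) = -4589/1493 - 35/(-⅛) = -4589/1493 - 35*(-8) = -4589/1493 + 280 = 413451/1493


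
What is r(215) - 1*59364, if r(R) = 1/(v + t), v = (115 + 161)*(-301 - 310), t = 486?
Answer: -9982056601/168150 ≈ -59364.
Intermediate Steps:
v = -168636 (v = 276*(-611) = -168636)
r(R) = -1/168150 (r(R) = 1/(-168636 + 486) = 1/(-168150) = -1/168150)
r(215) - 1*59364 = -1/168150 - 1*59364 = -1/168150 - 59364 = -9982056601/168150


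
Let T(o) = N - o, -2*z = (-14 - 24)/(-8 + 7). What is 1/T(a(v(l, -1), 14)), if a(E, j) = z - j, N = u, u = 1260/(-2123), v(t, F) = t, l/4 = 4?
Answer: 2123/68799 ≈ 0.030858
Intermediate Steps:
l = 16 (l = 4*4 = 16)
z = -19 (z = -(-14 - 24)/(2*(-8 + 7)) = -(-19)/(-1) = -(-19)*(-1) = -1/2*38 = -19)
u = -1260/2123 (u = 1260*(-1/2123) = -1260/2123 ≈ -0.59350)
N = -1260/2123 ≈ -0.59350
a(E, j) = -19 - j
T(o) = -1260/2123 - o
1/T(a(v(l, -1), 14)) = 1/(-1260/2123 - (-19 - 1*14)) = 1/(-1260/2123 - (-19 - 14)) = 1/(-1260/2123 - 1*(-33)) = 1/(-1260/2123 + 33) = 1/(68799/2123) = 2123/68799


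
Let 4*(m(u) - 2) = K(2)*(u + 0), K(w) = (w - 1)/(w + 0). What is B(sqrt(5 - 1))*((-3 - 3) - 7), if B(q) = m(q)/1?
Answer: -117/4 ≈ -29.250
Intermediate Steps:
K(w) = (-1 + w)/w
m(u) = 2 + u/8 (m(u) = 2 + (((-1 + 2)/2)*(u + 0))/4 = 2 + (((1/2)*1)*u)/4 = 2 + (u/2)/4 = 2 + u/8)
B(q) = 2 + q/8 (B(q) = (2 + q/8)/1 = (2 + q/8)*1 = 2 + q/8)
B(sqrt(5 - 1))*((-3 - 3) - 7) = (2 + sqrt(5 - 1)/8)*((-3 - 3) - 7) = (2 + sqrt(4)/8)*(-6 - 7) = (2 + (1/8)*2)*(-13) = (2 + 1/4)*(-13) = (9/4)*(-13) = -117/4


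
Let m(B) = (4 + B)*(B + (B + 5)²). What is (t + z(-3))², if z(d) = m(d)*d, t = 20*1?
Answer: 289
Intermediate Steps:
t = 20
m(B) = (4 + B)*(B + (5 + B)²)
z(d) = d*(100 + d³ + 15*d² + 69*d) (z(d) = (100 + d³ + 15*d² + 69*d)*d = d*(100 + d³ + 15*d² + 69*d))
(t + z(-3))² = (20 - 3*(100 + (-3)³ + 15*(-3)² + 69*(-3)))² = (20 - 3*(100 - 27 + 15*9 - 207))² = (20 - 3*(100 - 27 + 135 - 207))² = (20 - 3*1)² = (20 - 3)² = 17² = 289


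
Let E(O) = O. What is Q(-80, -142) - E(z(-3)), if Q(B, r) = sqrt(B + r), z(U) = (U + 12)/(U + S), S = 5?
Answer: -9/2 + I*sqrt(222) ≈ -4.5 + 14.9*I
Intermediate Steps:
z(U) = (12 + U)/(5 + U) (z(U) = (U + 12)/(U + 5) = (12 + U)/(5 + U))
Q(-80, -142) - E(z(-3)) = sqrt(-80 - 142) - (12 - 3)/(5 - 3) = sqrt(-222) - 9/2 = I*sqrt(222) - 9/2 = -9/2 + I*sqrt(222)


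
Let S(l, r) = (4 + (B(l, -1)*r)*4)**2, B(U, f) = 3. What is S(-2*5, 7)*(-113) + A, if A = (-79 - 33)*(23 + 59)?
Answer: -884256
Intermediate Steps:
A = -9184 (A = -112*82 = -9184)
S(l, r) = (4 + 12*r)**2 (S(l, r) = (4 + (3*r)*4)**2 = (4 + 12*r)**2)
S(-2*5, 7)*(-113) + A = (16*(1 + 3*7)**2)*(-113) - 9184 = (16*(1 + 21)**2)*(-113) - 9184 = (16*22**2)*(-113) - 9184 = (16*484)*(-113) - 9184 = 7744*(-113) - 9184 = -875072 - 9184 = -884256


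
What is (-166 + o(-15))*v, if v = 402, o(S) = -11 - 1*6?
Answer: -73566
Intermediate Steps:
o(S) = -17 (o(S) = -11 - 6 = -17)
(-166 + o(-15))*v = (-166 - 17)*402 = -183*402 = -73566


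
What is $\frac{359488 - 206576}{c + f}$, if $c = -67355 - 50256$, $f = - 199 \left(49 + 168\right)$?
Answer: $- \frac{76456}{80397} \approx -0.95098$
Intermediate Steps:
$f = -43183$ ($f = \left(-199\right) 217 = -43183$)
$c = -117611$
$\frac{359488 - 206576}{c + f} = \frac{359488 - 206576}{-117611 - 43183} = \frac{152912}{-160794} = 152912 \left(- \frac{1}{160794}\right) = - \frac{76456}{80397}$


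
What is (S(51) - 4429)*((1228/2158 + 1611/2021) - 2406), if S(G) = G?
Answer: 22956859019798/2180659 ≈ 1.0527e+7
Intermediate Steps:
(S(51) - 4429)*((1228/2158 + 1611/2021) - 2406) = (51 - 4429)*((1228/2158 + 1611/2021) - 2406) = -4378*((1228*(1/2158) + 1611*(1/2021)) - 2406) = -4378*((614/1079 + 1611/2021) - 2406) = -4378*(2979163/2180659 - 2406) = -4378*(-5243686391/2180659) = 22956859019798/2180659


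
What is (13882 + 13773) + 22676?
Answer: 50331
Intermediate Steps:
(13882 + 13773) + 22676 = 27655 + 22676 = 50331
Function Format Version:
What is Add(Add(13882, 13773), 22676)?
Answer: 50331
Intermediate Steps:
Add(Add(13882, 13773), 22676) = Add(27655, 22676) = 50331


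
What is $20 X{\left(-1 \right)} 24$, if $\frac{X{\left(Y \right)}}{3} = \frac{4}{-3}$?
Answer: $-1920$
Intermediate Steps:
$X{\left(Y \right)} = -4$ ($X{\left(Y \right)} = 3 \frac{4}{-3} = 3 \cdot 4 \left(- \frac{1}{3}\right) = 3 \left(- \frac{4}{3}\right) = -4$)
$20 X{\left(-1 \right)} 24 = 20 \left(-4\right) 24 = \left(-80\right) 24 = -1920$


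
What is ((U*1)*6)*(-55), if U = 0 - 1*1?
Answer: 330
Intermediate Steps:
U = -1 (U = 0 - 1 = -1)
((U*1)*6)*(-55) = (-1*1*6)*(-55) = -1*6*(-55) = -6*(-55) = 330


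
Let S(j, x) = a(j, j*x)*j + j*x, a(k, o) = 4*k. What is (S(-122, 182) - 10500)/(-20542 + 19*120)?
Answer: -13416/9131 ≈ -1.4693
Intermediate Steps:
S(j, x) = 4*j² + j*x (S(j, x) = (4*j)*j + j*x = 4*j² + j*x)
(S(-122, 182) - 10500)/(-20542 + 19*120) = (-122*(182 + 4*(-122)) - 10500)/(-20542 + 19*120) = (-122*(182 - 488) - 10500)/(-20542 + 2280) = (-122*(-306) - 10500)/(-18262) = (37332 - 10500)*(-1/18262) = 26832*(-1/18262) = -13416/9131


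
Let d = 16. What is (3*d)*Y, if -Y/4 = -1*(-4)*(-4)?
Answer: 3072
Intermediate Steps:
Y = 64 (Y = -4*(-1*(-4))*(-4) = -16*(-4) = -4*(-16) = 64)
(3*d)*Y = (3*16)*64 = 48*64 = 3072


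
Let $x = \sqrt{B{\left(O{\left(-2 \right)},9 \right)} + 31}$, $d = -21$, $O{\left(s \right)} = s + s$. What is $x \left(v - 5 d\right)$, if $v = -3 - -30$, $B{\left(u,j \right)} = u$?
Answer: $396 \sqrt{3} \approx 685.89$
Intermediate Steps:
$O{\left(s \right)} = 2 s$
$v = 27$ ($v = -3 + 30 = 27$)
$x = 3 \sqrt{3}$ ($x = \sqrt{2 \left(-2\right) + 31} = \sqrt{-4 + 31} = \sqrt{27} = 3 \sqrt{3} \approx 5.1962$)
$x \left(v - 5 d\right) = 3 \sqrt{3} \left(27 - -105\right) = 3 \sqrt{3} \left(27 + 105\right) = 3 \sqrt{3} \cdot 132 = 396 \sqrt{3}$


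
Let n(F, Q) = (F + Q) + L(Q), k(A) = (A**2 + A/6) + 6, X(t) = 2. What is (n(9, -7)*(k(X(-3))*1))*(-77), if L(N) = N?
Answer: 11935/3 ≈ 3978.3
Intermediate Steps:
k(A) = 6 + A**2 + A/6 (k(A) = (A**2 + A/6) + 6 = 6 + A**2 + A/6)
n(F, Q) = F + 2*Q (n(F, Q) = (F + Q) + Q = F + 2*Q)
(n(9, -7)*(k(X(-3))*1))*(-77) = ((9 + 2*(-7))*((6 + 2**2 + (1/6)*2)*1))*(-77) = ((9 - 14)*((6 + 4 + 1/3)*1))*(-77) = -155/3*(-77) = 11935/3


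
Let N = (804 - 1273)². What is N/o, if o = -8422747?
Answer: -219961/8422747 ≈ -0.026115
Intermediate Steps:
N = 219961 (N = (-469)² = 219961)
N/o = 219961/(-8422747) = 219961*(-1/8422747) = -219961/8422747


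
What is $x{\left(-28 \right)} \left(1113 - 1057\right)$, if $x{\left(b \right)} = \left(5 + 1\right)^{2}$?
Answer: $2016$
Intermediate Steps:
$x{\left(b \right)} = 36$ ($x{\left(b \right)} = 6^{2} = 36$)
$x{\left(-28 \right)} \left(1113 - 1057\right) = 36 \left(1113 - 1057\right) = 36 \cdot 56 = 2016$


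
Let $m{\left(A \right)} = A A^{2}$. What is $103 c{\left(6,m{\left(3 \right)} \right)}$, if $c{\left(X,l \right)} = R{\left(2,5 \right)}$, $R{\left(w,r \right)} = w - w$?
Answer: $0$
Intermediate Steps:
$R{\left(w,r \right)} = 0$
$m{\left(A \right)} = A^{3}$
$c{\left(X,l \right)} = 0$
$103 c{\left(6,m{\left(3 \right)} \right)} = 103 \cdot 0 = 0$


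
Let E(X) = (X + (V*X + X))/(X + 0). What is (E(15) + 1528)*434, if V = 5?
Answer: 666190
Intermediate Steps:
E(X) = 7 (E(X) = (X + (5*X + X))/(X + 0) = (X + 6*X)/X = (7*X)/X = 7)
(E(15) + 1528)*434 = (7 + 1528)*434 = 1535*434 = 666190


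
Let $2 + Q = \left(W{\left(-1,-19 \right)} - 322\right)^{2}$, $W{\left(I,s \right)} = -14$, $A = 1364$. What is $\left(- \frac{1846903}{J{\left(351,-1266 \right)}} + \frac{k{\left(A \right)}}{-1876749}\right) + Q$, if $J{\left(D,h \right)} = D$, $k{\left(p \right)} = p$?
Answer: $\frac{23633831808865}{219579633} \approx 1.0763 \cdot 10^{5}$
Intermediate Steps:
$Q = 112894$ ($Q = -2 + \left(-14 - 322\right)^{2} = -2 + \left(-336\right)^{2} = -2 + 112896 = 112894$)
$\left(- \frac{1846903}{J{\left(351,-1266 \right)}} + \frac{k{\left(A \right)}}{-1876749}\right) + Q = \left(- \frac{1846903}{351} + \frac{1364}{-1876749}\right) + 112894 = \left(\left(-1846903\right) \frac{1}{351} + 1364 \left(- \frac{1}{1876749}\right)\right) + 112894 = \left(- \frac{1846903}{351} - \frac{1364}{1876749}\right) + 112894 = - \frac{1155391279037}{219579633} + 112894 = \frac{23633831808865}{219579633}$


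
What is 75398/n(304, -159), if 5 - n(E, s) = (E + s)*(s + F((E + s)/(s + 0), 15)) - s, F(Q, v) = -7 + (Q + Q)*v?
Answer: 1998047/738899 ≈ 2.7041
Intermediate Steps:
F(Q, v) = -7 + 2*Q*v (F(Q, v) = -7 + (2*Q)*v = -7 + 2*Q*v)
n(E, s) = 5 + s - (E + s)*(-7 + s + 30*(E + s)/s) (n(E, s) = 5 - ((E + s)*(s + (-7 + 2*((E + s)/(s + 0))*15)) - s) = 5 - ((E + s)*(s + (-7 + 2*((E + s)/s)*15)) - s) = 5 - ((E + s)*(s + (-7 + 30*(E + s)/s)) - s) = 5 - ((E + s)*(-7 + s + 30*(E + s)/s) - s) = 5 - (-s + (E + s)*(-7 + s + 30*(E + s)/s)) = 5 + (s - (E + s)*(-7 + s + 30*(E + s)/s)) = 5 + s - (E + s)*(-7 + s + 30*(E + s)/s))
75398/n(304, -159) = 75398/(5 - 1*(-159)**2 - 53*304 - 22*(-159) - 1*304*(-159) - 30*304**2/(-159)) = 75398/(5 - 1*25281 - 16112 + 3498 + 48336 - 30*92416*(-1/159)) = 75398/(5 - 25281 - 16112 + 3498 + 48336 + 924160/53) = 75398/(1477798/53) = 75398*(53/1477798) = 1998047/738899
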